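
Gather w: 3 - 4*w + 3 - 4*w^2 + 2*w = -4*w^2 - 2*w + 6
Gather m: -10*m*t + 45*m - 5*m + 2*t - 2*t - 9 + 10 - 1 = m*(40 - 10*t)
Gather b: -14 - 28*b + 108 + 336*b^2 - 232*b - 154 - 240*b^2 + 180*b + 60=96*b^2 - 80*b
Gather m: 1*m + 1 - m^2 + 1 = -m^2 + m + 2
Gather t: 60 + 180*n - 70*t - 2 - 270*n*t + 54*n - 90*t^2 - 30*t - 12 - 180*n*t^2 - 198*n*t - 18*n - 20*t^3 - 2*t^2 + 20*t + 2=216*n - 20*t^3 + t^2*(-180*n - 92) + t*(-468*n - 80) + 48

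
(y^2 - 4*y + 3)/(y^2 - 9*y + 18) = (y - 1)/(y - 6)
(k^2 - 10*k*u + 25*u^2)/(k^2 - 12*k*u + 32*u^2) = (k^2 - 10*k*u + 25*u^2)/(k^2 - 12*k*u + 32*u^2)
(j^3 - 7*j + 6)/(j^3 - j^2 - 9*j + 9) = (j - 2)/(j - 3)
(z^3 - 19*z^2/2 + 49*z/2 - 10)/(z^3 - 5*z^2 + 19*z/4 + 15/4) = 2*(2*z^3 - 19*z^2 + 49*z - 20)/(4*z^3 - 20*z^2 + 19*z + 15)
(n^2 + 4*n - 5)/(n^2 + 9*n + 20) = (n - 1)/(n + 4)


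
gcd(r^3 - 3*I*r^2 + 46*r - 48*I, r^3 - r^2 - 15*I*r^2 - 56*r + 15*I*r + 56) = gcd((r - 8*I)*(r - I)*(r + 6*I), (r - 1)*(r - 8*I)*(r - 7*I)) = r - 8*I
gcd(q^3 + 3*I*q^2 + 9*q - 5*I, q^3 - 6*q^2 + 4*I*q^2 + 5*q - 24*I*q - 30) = q^2 + 4*I*q + 5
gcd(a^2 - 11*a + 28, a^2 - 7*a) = a - 7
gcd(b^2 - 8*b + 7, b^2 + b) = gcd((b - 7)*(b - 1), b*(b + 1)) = 1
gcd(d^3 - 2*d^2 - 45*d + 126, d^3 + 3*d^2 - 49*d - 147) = d + 7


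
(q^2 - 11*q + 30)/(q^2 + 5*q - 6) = (q^2 - 11*q + 30)/(q^2 + 5*q - 6)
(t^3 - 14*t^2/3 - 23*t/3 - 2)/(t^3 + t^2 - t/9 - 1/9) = 3*(t - 6)/(3*t - 1)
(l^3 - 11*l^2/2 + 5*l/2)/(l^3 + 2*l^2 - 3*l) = (2*l^2 - 11*l + 5)/(2*(l^2 + 2*l - 3))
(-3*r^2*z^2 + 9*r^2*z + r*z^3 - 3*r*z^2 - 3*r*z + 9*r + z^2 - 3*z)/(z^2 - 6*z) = (-3*r^2*z^2 + 9*r^2*z + r*z^3 - 3*r*z^2 - 3*r*z + 9*r + z^2 - 3*z)/(z*(z - 6))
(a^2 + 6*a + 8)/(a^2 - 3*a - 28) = (a + 2)/(a - 7)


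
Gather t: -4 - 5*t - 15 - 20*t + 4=-25*t - 15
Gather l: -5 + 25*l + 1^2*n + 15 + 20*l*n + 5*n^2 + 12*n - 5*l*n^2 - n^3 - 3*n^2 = l*(-5*n^2 + 20*n + 25) - n^3 + 2*n^2 + 13*n + 10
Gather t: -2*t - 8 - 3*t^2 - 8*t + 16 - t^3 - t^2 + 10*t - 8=-t^3 - 4*t^2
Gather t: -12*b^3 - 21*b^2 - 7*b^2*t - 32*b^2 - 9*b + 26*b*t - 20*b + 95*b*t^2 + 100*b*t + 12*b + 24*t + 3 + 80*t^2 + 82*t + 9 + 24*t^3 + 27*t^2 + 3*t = -12*b^3 - 53*b^2 - 17*b + 24*t^3 + t^2*(95*b + 107) + t*(-7*b^2 + 126*b + 109) + 12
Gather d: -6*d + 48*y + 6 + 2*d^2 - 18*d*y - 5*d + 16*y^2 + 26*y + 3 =2*d^2 + d*(-18*y - 11) + 16*y^2 + 74*y + 9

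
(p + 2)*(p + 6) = p^2 + 8*p + 12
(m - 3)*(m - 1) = m^2 - 4*m + 3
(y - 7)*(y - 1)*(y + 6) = y^3 - 2*y^2 - 41*y + 42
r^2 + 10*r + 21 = (r + 3)*(r + 7)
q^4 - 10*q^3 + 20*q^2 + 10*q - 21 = (q - 7)*(q - 3)*(q - 1)*(q + 1)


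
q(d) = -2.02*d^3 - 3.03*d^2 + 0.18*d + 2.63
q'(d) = -6.06*d^2 - 6.06*d + 0.18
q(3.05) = -82.32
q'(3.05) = -74.68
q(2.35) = -39.90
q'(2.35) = -47.53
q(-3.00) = 29.36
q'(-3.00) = -36.18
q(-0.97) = 1.45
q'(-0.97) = 0.36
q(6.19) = -591.45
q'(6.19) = -269.53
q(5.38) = -398.66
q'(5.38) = -207.83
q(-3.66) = 60.42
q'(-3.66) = -58.82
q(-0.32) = 2.33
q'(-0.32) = 1.50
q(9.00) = -1713.76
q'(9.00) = -545.22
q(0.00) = 2.63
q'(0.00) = 0.18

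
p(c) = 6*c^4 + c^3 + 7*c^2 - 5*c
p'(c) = 24*c^3 + 3*c^2 + 14*c - 5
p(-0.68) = 7.61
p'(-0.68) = -20.68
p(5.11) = 4381.72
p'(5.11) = 3347.26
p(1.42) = 34.27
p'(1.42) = 89.65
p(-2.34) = 217.11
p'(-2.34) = -328.84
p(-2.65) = 339.69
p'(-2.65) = -467.66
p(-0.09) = 0.51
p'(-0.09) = -6.25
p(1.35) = 28.40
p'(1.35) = 78.42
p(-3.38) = 841.36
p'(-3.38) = -944.79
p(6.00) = 8214.00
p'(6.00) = 5371.00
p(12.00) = 127092.00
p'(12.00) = 42067.00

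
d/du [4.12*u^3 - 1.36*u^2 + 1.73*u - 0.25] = 12.36*u^2 - 2.72*u + 1.73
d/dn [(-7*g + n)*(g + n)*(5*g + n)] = -37*g^2 - 2*g*n + 3*n^2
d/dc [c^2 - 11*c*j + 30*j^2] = 2*c - 11*j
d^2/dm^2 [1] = 0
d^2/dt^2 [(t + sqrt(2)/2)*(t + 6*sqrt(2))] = 2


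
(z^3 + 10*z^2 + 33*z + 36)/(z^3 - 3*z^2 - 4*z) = (z^3 + 10*z^2 + 33*z + 36)/(z*(z^2 - 3*z - 4))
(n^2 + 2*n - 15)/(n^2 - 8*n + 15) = (n + 5)/(n - 5)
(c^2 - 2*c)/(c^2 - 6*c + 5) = c*(c - 2)/(c^2 - 6*c + 5)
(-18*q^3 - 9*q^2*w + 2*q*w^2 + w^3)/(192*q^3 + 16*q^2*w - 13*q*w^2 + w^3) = (-6*q^2 - q*w + w^2)/(64*q^2 - 16*q*w + w^2)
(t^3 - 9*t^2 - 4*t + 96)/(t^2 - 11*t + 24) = (t^2 - t - 12)/(t - 3)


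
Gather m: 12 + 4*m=4*m + 12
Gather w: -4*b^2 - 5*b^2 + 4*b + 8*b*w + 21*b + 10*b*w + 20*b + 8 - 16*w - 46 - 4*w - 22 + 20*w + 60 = -9*b^2 + 18*b*w + 45*b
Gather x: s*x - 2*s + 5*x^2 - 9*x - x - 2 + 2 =-2*s + 5*x^2 + x*(s - 10)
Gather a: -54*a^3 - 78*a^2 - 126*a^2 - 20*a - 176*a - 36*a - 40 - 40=-54*a^3 - 204*a^2 - 232*a - 80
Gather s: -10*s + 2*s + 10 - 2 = 8 - 8*s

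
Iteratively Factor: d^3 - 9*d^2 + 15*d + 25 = (d - 5)*(d^2 - 4*d - 5) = (d - 5)^2*(d + 1)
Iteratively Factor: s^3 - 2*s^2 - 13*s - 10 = (s + 2)*(s^2 - 4*s - 5) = (s + 1)*(s + 2)*(s - 5)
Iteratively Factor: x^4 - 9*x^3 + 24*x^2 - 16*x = (x - 1)*(x^3 - 8*x^2 + 16*x) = (x - 4)*(x - 1)*(x^2 - 4*x) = x*(x - 4)*(x - 1)*(x - 4)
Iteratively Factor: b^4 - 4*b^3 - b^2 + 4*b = (b + 1)*(b^3 - 5*b^2 + 4*b) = (b - 4)*(b + 1)*(b^2 - b) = (b - 4)*(b - 1)*(b + 1)*(b)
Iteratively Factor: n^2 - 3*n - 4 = (n - 4)*(n + 1)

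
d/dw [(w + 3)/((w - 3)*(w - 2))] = (-w^2 - 6*w + 21)/(w^4 - 10*w^3 + 37*w^2 - 60*w + 36)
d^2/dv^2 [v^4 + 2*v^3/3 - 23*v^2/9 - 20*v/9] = 12*v^2 + 4*v - 46/9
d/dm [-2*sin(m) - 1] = -2*cos(m)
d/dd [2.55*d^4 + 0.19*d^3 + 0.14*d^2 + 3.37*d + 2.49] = 10.2*d^3 + 0.57*d^2 + 0.28*d + 3.37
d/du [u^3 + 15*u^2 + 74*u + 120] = 3*u^2 + 30*u + 74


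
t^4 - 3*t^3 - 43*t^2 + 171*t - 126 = (t - 6)*(t - 3)*(t - 1)*(t + 7)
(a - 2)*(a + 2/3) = a^2 - 4*a/3 - 4/3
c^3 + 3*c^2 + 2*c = c*(c + 1)*(c + 2)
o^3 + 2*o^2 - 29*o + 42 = (o - 3)*(o - 2)*(o + 7)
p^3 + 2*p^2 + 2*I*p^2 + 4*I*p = p*(p + 2)*(p + 2*I)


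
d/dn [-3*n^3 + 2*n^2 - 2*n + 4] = -9*n^2 + 4*n - 2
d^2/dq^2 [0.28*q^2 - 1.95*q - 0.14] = 0.560000000000000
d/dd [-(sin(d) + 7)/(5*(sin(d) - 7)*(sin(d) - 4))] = (sin(d)^2 + 14*sin(d) - 105)*cos(d)/(5*(sin(d) - 7)^2*(sin(d) - 4)^2)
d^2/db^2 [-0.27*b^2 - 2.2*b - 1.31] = -0.540000000000000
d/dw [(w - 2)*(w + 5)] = 2*w + 3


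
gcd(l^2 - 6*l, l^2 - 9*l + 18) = l - 6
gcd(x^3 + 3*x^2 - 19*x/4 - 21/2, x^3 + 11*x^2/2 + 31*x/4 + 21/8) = x^2 + 5*x + 21/4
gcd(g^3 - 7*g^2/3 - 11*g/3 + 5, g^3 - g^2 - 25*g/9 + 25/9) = g^2 + 2*g/3 - 5/3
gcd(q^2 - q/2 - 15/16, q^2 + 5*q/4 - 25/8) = q - 5/4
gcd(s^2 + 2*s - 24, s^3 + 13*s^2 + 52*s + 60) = s + 6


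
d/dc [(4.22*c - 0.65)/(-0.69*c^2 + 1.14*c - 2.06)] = (2.9118*c^2 - 0.897*c - 7.9522)/(0.4761*c^4 - 1.5732*c^3 + 4.1424*c^2 - 4.6968*c + 4.2436)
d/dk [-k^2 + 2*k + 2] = 2 - 2*k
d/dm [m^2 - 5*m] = 2*m - 5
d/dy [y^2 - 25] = 2*y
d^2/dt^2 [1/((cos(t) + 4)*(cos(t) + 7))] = (-4*sin(t)^4 + 11*sin(t)^2 + 1397*cos(t)/4 - 33*cos(3*t)/4 + 179)/((cos(t) + 4)^3*(cos(t) + 7)^3)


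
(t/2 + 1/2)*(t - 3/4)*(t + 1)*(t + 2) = t^4/2 + 13*t^3/8 + t^2 - 7*t/8 - 3/4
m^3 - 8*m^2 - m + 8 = (m - 8)*(m - 1)*(m + 1)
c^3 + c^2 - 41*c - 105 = (c - 7)*(c + 3)*(c + 5)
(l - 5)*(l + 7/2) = l^2 - 3*l/2 - 35/2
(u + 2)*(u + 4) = u^2 + 6*u + 8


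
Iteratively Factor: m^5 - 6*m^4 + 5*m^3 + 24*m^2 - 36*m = (m - 3)*(m^4 - 3*m^3 - 4*m^2 + 12*m) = (m - 3)*(m - 2)*(m^3 - m^2 - 6*m) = m*(m - 3)*(m - 2)*(m^2 - m - 6) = m*(m - 3)^2*(m - 2)*(m + 2)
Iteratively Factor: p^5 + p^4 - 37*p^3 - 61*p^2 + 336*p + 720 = (p + 4)*(p^4 - 3*p^3 - 25*p^2 + 39*p + 180) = (p - 4)*(p + 4)*(p^3 + p^2 - 21*p - 45) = (p - 4)*(p + 3)*(p + 4)*(p^2 - 2*p - 15) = (p - 4)*(p + 3)^2*(p + 4)*(p - 5)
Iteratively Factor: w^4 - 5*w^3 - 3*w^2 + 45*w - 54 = (w + 3)*(w^3 - 8*w^2 + 21*w - 18) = (w - 3)*(w + 3)*(w^2 - 5*w + 6) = (w - 3)*(w - 2)*(w + 3)*(w - 3)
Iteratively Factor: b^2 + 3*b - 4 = (b - 1)*(b + 4)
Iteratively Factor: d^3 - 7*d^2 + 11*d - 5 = (d - 5)*(d^2 - 2*d + 1) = (d - 5)*(d - 1)*(d - 1)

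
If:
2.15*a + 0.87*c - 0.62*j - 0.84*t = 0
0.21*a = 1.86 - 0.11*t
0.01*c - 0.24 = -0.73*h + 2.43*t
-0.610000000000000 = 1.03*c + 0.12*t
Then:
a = 8.85714285714286 - 0.523809523809524*t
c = -0.116504854368932*t - 0.592233009708738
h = 3.33036308019683*t + 0.336879904242585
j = 29.8832490716299 - 3.33475757982491*t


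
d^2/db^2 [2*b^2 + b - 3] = 4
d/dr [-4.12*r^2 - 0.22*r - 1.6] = -8.24*r - 0.22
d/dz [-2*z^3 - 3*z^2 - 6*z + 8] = -6*z^2 - 6*z - 6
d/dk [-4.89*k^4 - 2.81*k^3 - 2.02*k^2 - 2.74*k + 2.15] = -19.56*k^3 - 8.43*k^2 - 4.04*k - 2.74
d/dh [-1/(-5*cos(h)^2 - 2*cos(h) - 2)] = 2*(5*cos(h) + 1)*sin(h)/(5*cos(h)^2 + 2*cos(h) + 2)^2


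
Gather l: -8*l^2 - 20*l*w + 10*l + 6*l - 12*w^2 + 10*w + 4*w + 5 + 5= -8*l^2 + l*(16 - 20*w) - 12*w^2 + 14*w + 10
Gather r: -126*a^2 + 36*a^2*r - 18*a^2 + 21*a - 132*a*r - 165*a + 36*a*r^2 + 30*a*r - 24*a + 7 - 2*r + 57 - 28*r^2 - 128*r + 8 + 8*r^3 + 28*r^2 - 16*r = -144*a^2 + 36*a*r^2 - 168*a + 8*r^3 + r*(36*a^2 - 102*a - 146) + 72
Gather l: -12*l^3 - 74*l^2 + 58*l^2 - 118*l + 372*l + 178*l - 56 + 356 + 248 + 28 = -12*l^3 - 16*l^2 + 432*l + 576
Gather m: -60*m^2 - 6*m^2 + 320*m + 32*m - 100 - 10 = -66*m^2 + 352*m - 110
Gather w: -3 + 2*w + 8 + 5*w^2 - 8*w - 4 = 5*w^2 - 6*w + 1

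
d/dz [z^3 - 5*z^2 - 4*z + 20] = 3*z^2 - 10*z - 4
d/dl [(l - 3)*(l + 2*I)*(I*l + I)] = 3*I*l^2 - 4*l*(1 + I) + 4 - 3*I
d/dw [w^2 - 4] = 2*w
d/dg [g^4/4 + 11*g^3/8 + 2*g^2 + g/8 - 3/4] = g^3 + 33*g^2/8 + 4*g + 1/8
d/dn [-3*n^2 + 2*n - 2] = 2 - 6*n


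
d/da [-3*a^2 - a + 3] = -6*a - 1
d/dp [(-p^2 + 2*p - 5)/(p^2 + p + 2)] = 3*(-p^2 + 2*p + 3)/(p^4 + 2*p^3 + 5*p^2 + 4*p + 4)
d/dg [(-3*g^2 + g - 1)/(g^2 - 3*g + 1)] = 2*(4*g^2 - 2*g - 1)/(g^4 - 6*g^3 + 11*g^2 - 6*g + 1)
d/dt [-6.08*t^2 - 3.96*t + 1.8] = -12.16*t - 3.96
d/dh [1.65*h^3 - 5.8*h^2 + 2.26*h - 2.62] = 4.95*h^2 - 11.6*h + 2.26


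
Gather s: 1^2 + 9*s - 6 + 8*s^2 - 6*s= 8*s^2 + 3*s - 5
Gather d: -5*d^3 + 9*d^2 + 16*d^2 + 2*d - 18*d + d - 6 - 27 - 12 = -5*d^3 + 25*d^2 - 15*d - 45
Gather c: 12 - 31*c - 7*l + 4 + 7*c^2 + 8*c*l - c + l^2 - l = 7*c^2 + c*(8*l - 32) + l^2 - 8*l + 16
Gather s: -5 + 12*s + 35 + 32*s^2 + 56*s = 32*s^2 + 68*s + 30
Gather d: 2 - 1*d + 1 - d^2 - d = -d^2 - 2*d + 3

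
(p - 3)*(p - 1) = p^2 - 4*p + 3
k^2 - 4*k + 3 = (k - 3)*(k - 1)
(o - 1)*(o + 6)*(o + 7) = o^3 + 12*o^2 + 29*o - 42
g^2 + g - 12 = (g - 3)*(g + 4)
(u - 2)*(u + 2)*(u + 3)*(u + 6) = u^4 + 9*u^3 + 14*u^2 - 36*u - 72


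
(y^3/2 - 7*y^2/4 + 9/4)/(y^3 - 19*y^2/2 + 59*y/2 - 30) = (2*y^2 - y - 3)/(2*(2*y^2 - 13*y + 20))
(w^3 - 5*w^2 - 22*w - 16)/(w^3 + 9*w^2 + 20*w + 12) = (w - 8)/(w + 6)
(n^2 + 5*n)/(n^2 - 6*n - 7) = n*(n + 5)/(n^2 - 6*n - 7)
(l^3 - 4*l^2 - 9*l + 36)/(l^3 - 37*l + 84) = (l + 3)/(l + 7)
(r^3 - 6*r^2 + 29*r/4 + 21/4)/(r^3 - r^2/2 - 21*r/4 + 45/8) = 2*(4*r^3 - 24*r^2 + 29*r + 21)/(8*r^3 - 4*r^2 - 42*r + 45)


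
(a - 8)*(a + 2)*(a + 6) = a^3 - 52*a - 96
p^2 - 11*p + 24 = (p - 8)*(p - 3)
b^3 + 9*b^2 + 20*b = b*(b + 4)*(b + 5)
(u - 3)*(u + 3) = u^2 - 9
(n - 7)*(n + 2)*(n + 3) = n^3 - 2*n^2 - 29*n - 42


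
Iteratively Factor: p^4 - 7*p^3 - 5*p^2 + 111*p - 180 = (p - 3)*(p^3 - 4*p^2 - 17*p + 60) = (p - 3)*(p + 4)*(p^2 - 8*p + 15) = (p - 3)^2*(p + 4)*(p - 5)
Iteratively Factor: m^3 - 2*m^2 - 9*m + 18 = (m + 3)*(m^2 - 5*m + 6) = (m - 2)*(m + 3)*(m - 3)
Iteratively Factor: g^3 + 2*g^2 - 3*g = (g - 1)*(g^2 + 3*g) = g*(g - 1)*(g + 3)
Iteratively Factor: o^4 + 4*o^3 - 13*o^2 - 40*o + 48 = (o - 1)*(o^3 + 5*o^2 - 8*o - 48) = (o - 1)*(o + 4)*(o^2 + o - 12) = (o - 1)*(o + 4)^2*(o - 3)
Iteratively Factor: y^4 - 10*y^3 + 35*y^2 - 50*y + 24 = (y - 2)*(y^3 - 8*y^2 + 19*y - 12) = (y - 2)*(y - 1)*(y^2 - 7*y + 12) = (y - 3)*(y - 2)*(y - 1)*(y - 4)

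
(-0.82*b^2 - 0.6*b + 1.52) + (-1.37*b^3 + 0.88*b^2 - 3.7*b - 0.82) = -1.37*b^3 + 0.0600000000000001*b^2 - 4.3*b + 0.7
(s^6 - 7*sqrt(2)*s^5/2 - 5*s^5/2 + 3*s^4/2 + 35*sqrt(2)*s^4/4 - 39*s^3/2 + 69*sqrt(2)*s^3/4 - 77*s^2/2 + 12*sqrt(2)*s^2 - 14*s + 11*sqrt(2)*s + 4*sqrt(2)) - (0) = s^6 - 7*sqrt(2)*s^5/2 - 5*s^5/2 + 3*s^4/2 + 35*sqrt(2)*s^4/4 - 39*s^3/2 + 69*sqrt(2)*s^3/4 - 77*s^2/2 + 12*sqrt(2)*s^2 - 14*s + 11*sqrt(2)*s + 4*sqrt(2)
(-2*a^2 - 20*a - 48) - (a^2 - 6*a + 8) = -3*a^2 - 14*a - 56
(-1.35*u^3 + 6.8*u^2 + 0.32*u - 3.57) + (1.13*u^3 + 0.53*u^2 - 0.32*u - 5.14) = -0.22*u^3 + 7.33*u^2 - 8.71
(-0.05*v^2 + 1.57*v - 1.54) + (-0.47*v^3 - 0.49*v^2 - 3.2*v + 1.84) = -0.47*v^3 - 0.54*v^2 - 1.63*v + 0.3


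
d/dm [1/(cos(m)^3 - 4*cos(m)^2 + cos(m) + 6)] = (3*cos(m)^2 - 8*cos(m) + 1)*sin(m)/(cos(m)^3 - 4*cos(m)^2 + cos(m) + 6)^2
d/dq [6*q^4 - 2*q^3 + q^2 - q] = 24*q^3 - 6*q^2 + 2*q - 1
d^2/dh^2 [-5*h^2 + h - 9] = -10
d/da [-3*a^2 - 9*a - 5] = -6*a - 9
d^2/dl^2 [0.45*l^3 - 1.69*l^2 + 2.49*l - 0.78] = 2.7*l - 3.38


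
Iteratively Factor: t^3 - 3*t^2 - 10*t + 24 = (t - 2)*(t^2 - t - 12) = (t - 2)*(t + 3)*(t - 4)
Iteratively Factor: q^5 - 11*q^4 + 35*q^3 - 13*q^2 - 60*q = (q - 4)*(q^4 - 7*q^3 + 7*q^2 + 15*q) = (q - 4)*(q - 3)*(q^3 - 4*q^2 - 5*q) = (q - 5)*(q - 4)*(q - 3)*(q^2 + q) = q*(q - 5)*(q - 4)*(q - 3)*(q + 1)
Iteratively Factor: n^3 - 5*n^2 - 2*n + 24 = (n - 3)*(n^2 - 2*n - 8) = (n - 3)*(n + 2)*(n - 4)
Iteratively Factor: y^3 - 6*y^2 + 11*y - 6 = (y - 3)*(y^2 - 3*y + 2) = (y - 3)*(y - 1)*(y - 2)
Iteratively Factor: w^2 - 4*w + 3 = (w - 1)*(w - 3)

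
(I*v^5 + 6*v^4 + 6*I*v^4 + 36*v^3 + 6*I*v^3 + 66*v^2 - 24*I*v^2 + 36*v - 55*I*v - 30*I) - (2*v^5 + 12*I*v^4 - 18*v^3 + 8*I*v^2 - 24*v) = -2*v^5 + I*v^5 + 6*v^4 - 6*I*v^4 + 54*v^3 + 6*I*v^3 + 66*v^2 - 32*I*v^2 + 60*v - 55*I*v - 30*I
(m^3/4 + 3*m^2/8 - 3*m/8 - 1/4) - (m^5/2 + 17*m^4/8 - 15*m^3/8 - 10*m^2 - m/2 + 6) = -m^5/2 - 17*m^4/8 + 17*m^3/8 + 83*m^2/8 + m/8 - 25/4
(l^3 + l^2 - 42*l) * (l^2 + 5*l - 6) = l^5 + 6*l^4 - 43*l^3 - 216*l^2 + 252*l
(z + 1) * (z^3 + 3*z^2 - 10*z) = z^4 + 4*z^3 - 7*z^2 - 10*z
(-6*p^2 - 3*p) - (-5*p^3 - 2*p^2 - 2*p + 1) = 5*p^3 - 4*p^2 - p - 1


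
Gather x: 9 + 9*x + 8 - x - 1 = 8*x + 16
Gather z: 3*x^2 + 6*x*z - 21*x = 3*x^2 + 6*x*z - 21*x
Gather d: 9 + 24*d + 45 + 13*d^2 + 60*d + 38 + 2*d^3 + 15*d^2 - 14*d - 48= 2*d^3 + 28*d^2 + 70*d + 44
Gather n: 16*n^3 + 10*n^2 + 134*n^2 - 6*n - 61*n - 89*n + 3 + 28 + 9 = 16*n^3 + 144*n^2 - 156*n + 40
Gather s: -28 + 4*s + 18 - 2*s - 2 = 2*s - 12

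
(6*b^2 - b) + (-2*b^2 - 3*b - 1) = 4*b^2 - 4*b - 1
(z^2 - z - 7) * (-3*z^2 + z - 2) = -3*z^4 + 4*z^3 + 18*z^2 - 5*z + 14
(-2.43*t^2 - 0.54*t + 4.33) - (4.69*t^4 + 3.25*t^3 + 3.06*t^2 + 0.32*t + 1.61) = -4.69*t^4 - 3.25*t^3 - 5.49*t^2 - 0.86*t + 2.72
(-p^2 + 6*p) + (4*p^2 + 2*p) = 3*p^2 + 8*p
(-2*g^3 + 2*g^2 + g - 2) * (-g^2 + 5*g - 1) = 2*g^5 - 12*g^4 + 11*g^3 + 5*g^2 - 11*g + 2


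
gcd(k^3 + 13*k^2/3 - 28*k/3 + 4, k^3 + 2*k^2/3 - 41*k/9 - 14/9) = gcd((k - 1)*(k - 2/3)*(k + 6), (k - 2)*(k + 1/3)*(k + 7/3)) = 1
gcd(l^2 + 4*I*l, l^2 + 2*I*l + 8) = l + 4*I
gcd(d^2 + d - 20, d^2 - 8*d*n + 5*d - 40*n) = d + 5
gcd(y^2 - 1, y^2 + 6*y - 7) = y - 1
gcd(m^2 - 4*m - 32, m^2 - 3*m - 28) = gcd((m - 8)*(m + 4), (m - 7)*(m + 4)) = m + 4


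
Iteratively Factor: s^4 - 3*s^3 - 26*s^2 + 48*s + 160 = (s - 4)*(s^3 + s^2 - 22*s - 40) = (s - 5)*(s - 4)*(s^2 + 6*s + 8) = (s - 5)*(s - 4)*(s + 2)*(s + 4)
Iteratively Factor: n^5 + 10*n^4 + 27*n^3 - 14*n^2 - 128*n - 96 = (n + 3)*(n^4 + 7*n^3 + 6*n^2 - 32*n - 32) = (n - 2)*(n + 3)*(n^3 + 9*n^2 + 24*n + 16) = (n - 2)*(n + 1)*(n + 3)*(n^2 + 8*n + 16) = (n - 2)*(n + 1)*(n + 3)*(n + 4)*(n + 4)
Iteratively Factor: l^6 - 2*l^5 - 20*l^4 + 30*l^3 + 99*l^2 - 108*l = (l)*(l^5 - 2*l^4 - 20*l^3 + 30*l^2 + 99*l - 108) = l*(l + 3)*(l^4 - 5*l^3 - 5*l^2 + 45*l - 36) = l*(l - 3)*(l + 3)*(l^3 - 2*l^2 - 11*l + 12) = l*(l - 4)*(l - 3)*(l + 3)*(l^2 + 2*l - 3) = l*(l - 4)*(l - 3)*(l - 1)*(l + 3)*(l + 3)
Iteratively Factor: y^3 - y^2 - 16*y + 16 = (y - 1)*(y^2 - 16) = (y - 4)*(y - 1)*(y + 4)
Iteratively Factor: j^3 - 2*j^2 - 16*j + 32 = (j + 4)*(j^2 - 6*j + 8) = (j - 4)*(j + 4)*(j - 2)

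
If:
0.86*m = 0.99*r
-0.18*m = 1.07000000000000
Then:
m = -5.94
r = -5.16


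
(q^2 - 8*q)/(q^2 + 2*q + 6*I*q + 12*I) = q*(q - 8)/(q^2 + 2*q + 6*I*q + 12*I)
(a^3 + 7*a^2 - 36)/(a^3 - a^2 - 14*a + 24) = (a^2 + 9*a + 18)/(a^2 + a - 12)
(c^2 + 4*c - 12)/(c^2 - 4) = (c + 6)/(c + 2)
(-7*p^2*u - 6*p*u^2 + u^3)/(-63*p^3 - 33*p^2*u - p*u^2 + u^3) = u*(p + u)/(9*p^2 + 6*p*u + u^2)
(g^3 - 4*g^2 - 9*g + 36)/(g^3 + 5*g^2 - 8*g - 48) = (g^2 - g - 12)/(g^2 + 8*g + 16)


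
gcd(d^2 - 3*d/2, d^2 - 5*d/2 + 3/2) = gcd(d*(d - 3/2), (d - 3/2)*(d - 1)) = d - 3/2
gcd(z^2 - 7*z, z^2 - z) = z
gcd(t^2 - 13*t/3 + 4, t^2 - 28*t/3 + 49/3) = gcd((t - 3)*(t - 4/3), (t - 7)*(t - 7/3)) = 1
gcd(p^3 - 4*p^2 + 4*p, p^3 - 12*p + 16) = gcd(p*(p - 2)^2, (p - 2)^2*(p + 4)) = p^2 - 4*p + 4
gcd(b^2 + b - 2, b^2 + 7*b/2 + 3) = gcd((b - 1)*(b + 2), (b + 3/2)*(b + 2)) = b + 2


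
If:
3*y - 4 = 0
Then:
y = 4/3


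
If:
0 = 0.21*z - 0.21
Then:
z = 1.00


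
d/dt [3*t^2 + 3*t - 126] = 6*t + 3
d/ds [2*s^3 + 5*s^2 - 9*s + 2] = 6*s^2 + 10*s - 9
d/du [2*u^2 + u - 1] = 4*u + 1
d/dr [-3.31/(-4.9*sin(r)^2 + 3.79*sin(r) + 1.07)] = (12.5449 - 32.438*sin(r))*cos(r)/(-4.9*sin(r)^2 + 3.79*sin(r) + 1.07)^2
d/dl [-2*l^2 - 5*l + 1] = -4*l - 5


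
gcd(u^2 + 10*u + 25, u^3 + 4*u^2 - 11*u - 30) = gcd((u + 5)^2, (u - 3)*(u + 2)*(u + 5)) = u + 5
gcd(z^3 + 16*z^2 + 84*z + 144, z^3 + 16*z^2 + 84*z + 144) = z^3 + 16*z^2 + 84*z + 144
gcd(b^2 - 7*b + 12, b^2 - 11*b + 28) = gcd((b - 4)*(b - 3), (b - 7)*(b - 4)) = b - 4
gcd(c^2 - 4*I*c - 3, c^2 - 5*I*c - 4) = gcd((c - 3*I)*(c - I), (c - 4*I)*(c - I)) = c - I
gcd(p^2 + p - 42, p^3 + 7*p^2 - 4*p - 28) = p + 7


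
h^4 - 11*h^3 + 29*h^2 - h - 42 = (h - 7)*(h - 3)*(h - 2)*(h + 1)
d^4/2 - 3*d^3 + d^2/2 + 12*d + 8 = (d/2 + 1/2)*(d - 4)^2*(d + 1)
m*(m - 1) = m^2 - m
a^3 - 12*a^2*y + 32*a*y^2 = a*(a - 8*y)*(a - 4*y)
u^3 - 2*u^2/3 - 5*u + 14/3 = (u - 2)*(u - 1)*(u + 7/3)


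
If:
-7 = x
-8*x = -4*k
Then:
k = -14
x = -7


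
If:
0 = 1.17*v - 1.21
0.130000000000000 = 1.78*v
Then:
No Solution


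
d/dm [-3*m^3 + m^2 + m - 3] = -9*m^2 + 2*m + 1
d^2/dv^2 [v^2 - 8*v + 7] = 2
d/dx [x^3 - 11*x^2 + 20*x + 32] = 3*x^2 - 22*x + 20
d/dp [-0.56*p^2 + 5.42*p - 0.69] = 5.42 - 1.12*p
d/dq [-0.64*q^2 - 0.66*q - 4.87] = -1.28*q - 0.66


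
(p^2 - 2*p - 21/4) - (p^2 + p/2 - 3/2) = -5*p/2 - 15/4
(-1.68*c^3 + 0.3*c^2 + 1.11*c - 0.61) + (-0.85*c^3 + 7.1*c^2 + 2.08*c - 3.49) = -2.53*c^3 + 7.4*c^2 + 3.19*c - 4.1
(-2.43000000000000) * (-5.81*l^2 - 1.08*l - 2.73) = 14.1183*l^2 + 2.6244*l + 6.6339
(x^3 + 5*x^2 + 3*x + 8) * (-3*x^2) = -3*x^5 - 15*x^4 - 9*x^3 - 24*x^2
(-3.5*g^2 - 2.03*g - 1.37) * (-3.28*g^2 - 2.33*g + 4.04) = 11.48*g^4 + 14.8134*g^3 - 4.9165*g^2 - 5.0091*g - 5.5348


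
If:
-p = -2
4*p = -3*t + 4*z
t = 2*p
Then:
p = 2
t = 4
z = 5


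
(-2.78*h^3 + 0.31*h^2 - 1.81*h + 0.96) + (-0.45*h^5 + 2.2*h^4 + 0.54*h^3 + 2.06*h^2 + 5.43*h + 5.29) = -0.45*h^5 + 2.2*h^4 - 2.24*h^3 + 2.37*h^2 + 3.62*h + 6.25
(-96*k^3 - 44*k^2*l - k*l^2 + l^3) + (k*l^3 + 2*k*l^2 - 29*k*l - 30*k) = -96*k^3 - 44*k^2*l + k*l^3 + k*l^2 - 29*k*l - 30*k + l^3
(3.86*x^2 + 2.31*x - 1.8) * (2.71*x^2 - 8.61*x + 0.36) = 10.4606*x^4 - 26.9745*x^3 - 23.3775*x^2 + 16.3296*x - 0.648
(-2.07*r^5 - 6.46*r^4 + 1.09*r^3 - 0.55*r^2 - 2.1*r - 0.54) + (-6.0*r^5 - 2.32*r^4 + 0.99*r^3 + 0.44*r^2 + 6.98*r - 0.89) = -8.07*r^5 - 8.78*r^4 + 2.08*r^3 - 0.11*r^2 + 4.88*r - 1.43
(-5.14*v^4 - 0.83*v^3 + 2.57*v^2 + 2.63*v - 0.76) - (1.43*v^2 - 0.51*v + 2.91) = -5.14*v^4 - 0.83*v^3 + 1.14*v^2 + 3.14*v - 3.67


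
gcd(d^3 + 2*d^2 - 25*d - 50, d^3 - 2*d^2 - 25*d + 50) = d^2 - 25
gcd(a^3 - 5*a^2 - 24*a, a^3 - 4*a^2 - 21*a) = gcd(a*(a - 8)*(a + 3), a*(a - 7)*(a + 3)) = a^2 + 3*a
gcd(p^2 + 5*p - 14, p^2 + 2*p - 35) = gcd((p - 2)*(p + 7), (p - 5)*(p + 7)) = p + 7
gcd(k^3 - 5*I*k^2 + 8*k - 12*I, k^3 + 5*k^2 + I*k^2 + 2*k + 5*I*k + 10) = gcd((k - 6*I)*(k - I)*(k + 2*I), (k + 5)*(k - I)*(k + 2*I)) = k^2 + I*k + 2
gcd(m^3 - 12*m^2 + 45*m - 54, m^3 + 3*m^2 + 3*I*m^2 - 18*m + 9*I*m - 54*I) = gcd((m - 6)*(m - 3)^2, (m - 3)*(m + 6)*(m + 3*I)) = m - 3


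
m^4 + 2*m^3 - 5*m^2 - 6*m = m*(m - 2)*(m + 1)*(m + 3)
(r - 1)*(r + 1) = r^2 - 1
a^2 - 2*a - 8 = (a - 4)*(a + 2)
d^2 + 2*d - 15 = (d - 3)*(d + 5)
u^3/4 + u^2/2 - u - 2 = (u/4 + 1/2)*(u - 2)*(u + 2)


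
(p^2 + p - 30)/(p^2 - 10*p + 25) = (p + 6)/(p - 5)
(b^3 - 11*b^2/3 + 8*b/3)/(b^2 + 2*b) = (3*b^2 - 11*b + 8)/(3*(b + 2))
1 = 1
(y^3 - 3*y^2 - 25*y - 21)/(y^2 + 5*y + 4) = (y^2 - 4*y - 21)/(y + 4)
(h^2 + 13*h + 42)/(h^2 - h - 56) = (h + 6)/(h - 8)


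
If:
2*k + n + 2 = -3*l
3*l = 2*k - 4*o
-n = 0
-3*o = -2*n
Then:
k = -1/2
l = -1/3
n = 0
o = 0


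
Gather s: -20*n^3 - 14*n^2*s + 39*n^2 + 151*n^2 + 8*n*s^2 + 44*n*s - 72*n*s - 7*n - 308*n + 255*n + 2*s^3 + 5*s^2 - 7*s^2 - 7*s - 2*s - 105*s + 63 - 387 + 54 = -20*n^3 + 190*n^2 - 60*n + 2*s^3 + s^2*(8*n - 2) + s*(-14*n^2 - 28*n - 114) - 270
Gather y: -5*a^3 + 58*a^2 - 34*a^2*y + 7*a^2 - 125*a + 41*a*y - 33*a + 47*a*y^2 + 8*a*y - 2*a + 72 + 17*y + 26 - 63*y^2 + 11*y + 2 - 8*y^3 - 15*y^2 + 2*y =-5*a^3 + 65*a^2 - 160*a - 8*y^3 + y^2*(47*a - 78) + y*(-34*a^2 + 49*a + 30) + 100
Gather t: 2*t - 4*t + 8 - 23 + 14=-2*t - 1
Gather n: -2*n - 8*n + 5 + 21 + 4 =30 - 10*n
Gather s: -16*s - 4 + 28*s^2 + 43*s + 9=28*s^2 + 27*s + 5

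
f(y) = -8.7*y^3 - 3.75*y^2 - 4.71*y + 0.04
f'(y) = -26.1*y^2 - 7.5*y - 4.71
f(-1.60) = 33.61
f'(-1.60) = -59.53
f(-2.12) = 76.07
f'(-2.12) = -106.11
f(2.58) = -186.48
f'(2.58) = -197.79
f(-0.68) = 4.24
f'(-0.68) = -11.68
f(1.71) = -62.48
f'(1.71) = -93.85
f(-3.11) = 240.12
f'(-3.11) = -233.83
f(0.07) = -0.31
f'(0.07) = -5.36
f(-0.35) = 1.60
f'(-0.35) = -5.28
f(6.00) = -2042.42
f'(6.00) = -989.31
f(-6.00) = 1772.50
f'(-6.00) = -899.31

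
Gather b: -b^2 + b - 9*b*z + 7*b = -b^2 + b*(8 - 9*z)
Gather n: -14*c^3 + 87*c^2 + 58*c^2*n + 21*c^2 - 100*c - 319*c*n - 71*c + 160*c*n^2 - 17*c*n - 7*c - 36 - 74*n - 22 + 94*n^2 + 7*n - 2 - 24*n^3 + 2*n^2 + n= -14*c^3 + 108*c^2 - 178*c - 24*n^3 + n^2*(160*c + 96) + n*(58*c^2 - 336*c - 66) - 60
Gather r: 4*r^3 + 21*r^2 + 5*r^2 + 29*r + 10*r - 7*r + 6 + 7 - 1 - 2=4*r^3 + 26*r^2 + 32*r + 10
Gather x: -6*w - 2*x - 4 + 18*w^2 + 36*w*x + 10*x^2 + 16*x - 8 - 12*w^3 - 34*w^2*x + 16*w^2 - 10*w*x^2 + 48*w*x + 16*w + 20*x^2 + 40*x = -12*w^3 + 34*w^2 + 10*w + x^2*(30 - 10*w) + x*(-34*w^2 + 84*w + 54) - 12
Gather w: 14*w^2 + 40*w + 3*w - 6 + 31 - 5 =14*w^2 + 43*w + 20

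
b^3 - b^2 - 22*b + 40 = (b - 4)*(b - 2)*(b + 5)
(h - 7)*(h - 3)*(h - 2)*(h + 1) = h^4 - 11*h^3 + 29*h^2 - h - 42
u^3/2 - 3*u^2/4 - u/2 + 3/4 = (u/2 + 1/2)*(u - 3/2)*(u - 1)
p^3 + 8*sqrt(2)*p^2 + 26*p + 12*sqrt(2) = (p + sqrt(2))^2*(p + 6*sqrt(2))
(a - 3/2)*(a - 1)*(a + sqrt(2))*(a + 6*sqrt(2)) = a^4 - 5*a^3/2 + 7*sqrt(2)*a^3 - 35*sqrt(2)*a^2/2 + 27*a^2/2 - 30*a + 21*sqrt(2)*a/2 + 18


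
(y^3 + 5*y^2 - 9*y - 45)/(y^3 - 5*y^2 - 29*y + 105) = (y + 3)/(y - 7)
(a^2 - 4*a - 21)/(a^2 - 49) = (a + 3)/(a + 7)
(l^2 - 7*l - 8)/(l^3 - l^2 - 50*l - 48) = 1/(l + 6)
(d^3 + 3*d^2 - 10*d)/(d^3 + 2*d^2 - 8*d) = (d + 5)/(d + 4)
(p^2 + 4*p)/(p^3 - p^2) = (p + 4)/(p*(p - 1))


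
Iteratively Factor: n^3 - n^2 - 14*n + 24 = (n + 4)*(n^2 - 5*n + 6) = (n - 2)*(n + 4)*(n - 3)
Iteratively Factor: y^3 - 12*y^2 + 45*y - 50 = (y - 5)*(y^2 - 7*y + 10) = (y - 5)^2*(y - 2)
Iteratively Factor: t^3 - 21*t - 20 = (t - 5)*(t^2 + 5*t + 4) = (t - 5)*(t + 4)*(t + 1)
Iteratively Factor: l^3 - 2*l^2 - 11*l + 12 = (l - 1)*(l^2 - l - 12) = (l - 4)*(l - 1)*(l + 3)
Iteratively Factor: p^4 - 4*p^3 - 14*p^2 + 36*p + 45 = (p - 3)*(p^3 - p^2 - 17*p - 15) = (p - 5)*(p - 3)*(p^2 + 4*p + 3) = (p - 5)*(p - 3)*(p + 1)*(p + 3)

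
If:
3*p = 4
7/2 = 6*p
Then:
No Solution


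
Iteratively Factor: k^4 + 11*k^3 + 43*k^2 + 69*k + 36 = (k + 3)*(k^3 + 8*k^2 + 19*k + 12) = (k + 3)^2*(k^2 + 5*k + 4) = (k + 1)*(k + 3)^2*(k + 4)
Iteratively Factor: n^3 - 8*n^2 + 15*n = (n - 3)*(n^2 - 5*n) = (n - 5)*(n - 3)*(n)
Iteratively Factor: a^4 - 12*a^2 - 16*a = (a - 4)*(a^3 + 4*a^2 + 4*a) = a*(a - 4)*(a^2 + 4*a + 4) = a*(a - 4)*(a + 2)*(a + 2)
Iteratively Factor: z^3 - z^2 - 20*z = (z + 4)*(z^2 - 5*z) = z*(z + 4)*(z - 5)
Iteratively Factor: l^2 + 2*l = (l + 2)*(l)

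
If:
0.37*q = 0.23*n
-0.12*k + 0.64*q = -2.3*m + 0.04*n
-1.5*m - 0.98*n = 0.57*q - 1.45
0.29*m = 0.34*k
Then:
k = -0.18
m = -0.22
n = 1.33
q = 0.83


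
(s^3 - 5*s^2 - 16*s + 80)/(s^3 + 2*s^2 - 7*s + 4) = (s^2 - 9*s + 20)/(s^2 - 2*s + 1)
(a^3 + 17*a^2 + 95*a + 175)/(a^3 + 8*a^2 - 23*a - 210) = (a^2 + 10*a + 25)/(a^2 + a - 30)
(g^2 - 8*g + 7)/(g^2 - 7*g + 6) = (g - 7)/(g - 6)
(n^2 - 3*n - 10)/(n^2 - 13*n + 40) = (n + 2)/(n - 8)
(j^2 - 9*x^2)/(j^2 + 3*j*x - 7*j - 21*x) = (j - 3*x)/(j - 7)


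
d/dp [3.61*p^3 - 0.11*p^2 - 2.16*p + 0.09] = 10.83*p^2 - 0.22*p - 2.16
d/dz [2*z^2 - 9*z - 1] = 4*z - 9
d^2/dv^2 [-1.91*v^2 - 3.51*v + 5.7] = -3.82000000000000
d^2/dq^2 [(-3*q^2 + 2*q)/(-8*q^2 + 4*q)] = -1/(8*q^3 - 12*q^2 + 6*q - 1)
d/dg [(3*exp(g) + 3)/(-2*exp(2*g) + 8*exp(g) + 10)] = 3*exp(g)/(2*(exp(2*g) - 10*exp(g) + 25))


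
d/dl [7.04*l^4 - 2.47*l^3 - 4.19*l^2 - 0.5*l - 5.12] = 28.16*l^3 - 7.41*l^2 - 8.38*l - 0.5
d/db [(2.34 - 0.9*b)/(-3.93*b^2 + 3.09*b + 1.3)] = (-3.537*b^2 + 18.3924*b - 8.4006)/(15.4449*b^4 - 24.2874*b^3 - 0.6699*b^2 + 8.034*b + 1.69)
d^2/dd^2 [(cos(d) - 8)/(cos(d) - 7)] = (cos(d)^2 + 7*cos(d) - 2)/(cos(d) - 7)^3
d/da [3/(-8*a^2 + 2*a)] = 3*(8*a - 1)/(2*a^2*(4*a - 1)^2)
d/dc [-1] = 0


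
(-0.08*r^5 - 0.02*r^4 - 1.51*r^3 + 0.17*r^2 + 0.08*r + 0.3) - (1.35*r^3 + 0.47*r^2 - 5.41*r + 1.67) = -0.08*r^5 - 0.02*r^4 - 2.86*r^3 - 0.3*r^2 + 5.49*r - 1.37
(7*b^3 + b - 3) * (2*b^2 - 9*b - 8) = 14*b^5 - 63*b^4 - 54*b^3 - 15*b^2 + 19*b + 24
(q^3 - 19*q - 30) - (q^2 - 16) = q^3 - q^2 - 19*q - 14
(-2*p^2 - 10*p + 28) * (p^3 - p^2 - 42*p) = -2*p^5 - 8*p^4 + 122*p^3 + 392*p^2 - 1176*p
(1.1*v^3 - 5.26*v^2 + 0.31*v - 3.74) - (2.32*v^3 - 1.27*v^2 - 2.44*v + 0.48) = -1.22*v^3 - 3.99*v^2 + 2.75*v - 4.22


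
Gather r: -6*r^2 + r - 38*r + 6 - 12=-6*r^2 - 37*r - 6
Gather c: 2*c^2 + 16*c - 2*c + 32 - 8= 2*c^2 + 14*c + 24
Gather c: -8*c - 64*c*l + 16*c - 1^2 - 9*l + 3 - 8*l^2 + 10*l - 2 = c*(8 - 64*l) - 8*l^2 + l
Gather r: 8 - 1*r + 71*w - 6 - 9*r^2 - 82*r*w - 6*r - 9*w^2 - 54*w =-9*r^2 + r*(-82*w - 7) - 9*w^2 + 17*w + 2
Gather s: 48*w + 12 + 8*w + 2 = 56*w + 14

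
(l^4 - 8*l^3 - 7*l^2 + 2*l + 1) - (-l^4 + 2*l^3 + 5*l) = 2*l^4 - 10*l^3 - 7*l^2 - 3*l + 1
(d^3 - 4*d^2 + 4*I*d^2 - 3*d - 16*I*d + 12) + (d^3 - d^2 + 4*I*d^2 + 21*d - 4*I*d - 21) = 2*d^3 - 5*d^2 + 8*I*d^2 + 18*d - 20*I*d - 9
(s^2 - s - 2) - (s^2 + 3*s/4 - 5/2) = 1/2 - 7*s/4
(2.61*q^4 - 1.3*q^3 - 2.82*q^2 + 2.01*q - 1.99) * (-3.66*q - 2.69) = -9.5526*q^5 - 2.2629*q^4 + 13.8182*q^3 + 0.2292*q^2 + 1.8765*q + 5.3531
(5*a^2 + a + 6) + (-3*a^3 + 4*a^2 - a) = -3*a^3 + 9*a^2 + 6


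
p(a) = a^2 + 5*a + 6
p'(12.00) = 29.00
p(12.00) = 210.00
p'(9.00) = 23.00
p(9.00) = 132.00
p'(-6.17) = -7.34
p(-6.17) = 13.22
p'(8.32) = 21.64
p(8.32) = 116.82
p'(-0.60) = 3.80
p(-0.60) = 3.36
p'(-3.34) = -1.68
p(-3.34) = 0.46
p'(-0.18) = 4.64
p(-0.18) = 5.13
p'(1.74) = 8.48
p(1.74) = 17.73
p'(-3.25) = -1.50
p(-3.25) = 0.31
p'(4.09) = 13.18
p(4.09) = 43.18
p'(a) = 2*a + 5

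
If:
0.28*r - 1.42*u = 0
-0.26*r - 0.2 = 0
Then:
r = -0.77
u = -0.15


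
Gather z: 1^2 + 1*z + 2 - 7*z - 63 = -6*z - 60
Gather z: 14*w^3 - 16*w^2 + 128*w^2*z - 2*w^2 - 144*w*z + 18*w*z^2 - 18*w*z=14*w^3 - 18*w^2 + 18*w*z^2 + z*(128*w^2 - 162*w)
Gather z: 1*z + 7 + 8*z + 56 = 9*z + 63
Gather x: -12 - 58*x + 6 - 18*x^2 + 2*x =-18*x^2 - 56*x - 6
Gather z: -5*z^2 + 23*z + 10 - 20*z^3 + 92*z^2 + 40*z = -20*z^3 + 87*z^2 + 63*z + 10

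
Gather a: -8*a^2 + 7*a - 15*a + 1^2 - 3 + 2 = -8*a^2 - 8*a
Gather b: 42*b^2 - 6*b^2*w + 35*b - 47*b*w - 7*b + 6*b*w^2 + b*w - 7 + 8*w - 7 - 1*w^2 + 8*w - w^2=b^2*(42 - 6*w) + b*(6*w^2 - 46*w + 28) - 2*w^2 + 16*w - 14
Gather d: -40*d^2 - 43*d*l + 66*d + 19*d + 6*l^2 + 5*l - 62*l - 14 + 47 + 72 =-40*d^2 + d*(85 - 43*l) + 6*l^2 - 57*l + 105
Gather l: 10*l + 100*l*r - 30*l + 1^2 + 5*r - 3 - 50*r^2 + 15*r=l*(100*r - 20) - 50*r^2 + 20*r - 2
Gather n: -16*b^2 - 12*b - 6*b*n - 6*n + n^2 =-16*b^2 - 12*b + n^2 + n*(-6*b - 6)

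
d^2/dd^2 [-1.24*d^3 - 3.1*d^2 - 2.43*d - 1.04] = -7.44*d - 6.2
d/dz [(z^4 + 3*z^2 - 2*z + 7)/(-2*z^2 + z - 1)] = (-4*z^5 + 3*z^4 - 4*z^3 - z^2 + 22*z - 5)/(4*z^4 - 4*z^3 + 5*z^2 - 2*z + 1)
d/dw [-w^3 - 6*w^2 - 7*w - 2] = -3*w^2 - 12*w - 7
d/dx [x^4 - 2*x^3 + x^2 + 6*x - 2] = 4*x^3 - 6*x^2 + 2*x + 6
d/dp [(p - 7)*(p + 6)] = 2*p - 1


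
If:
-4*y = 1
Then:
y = -1/4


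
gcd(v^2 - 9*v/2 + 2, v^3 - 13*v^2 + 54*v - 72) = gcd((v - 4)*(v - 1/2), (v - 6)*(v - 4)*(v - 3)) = v - 4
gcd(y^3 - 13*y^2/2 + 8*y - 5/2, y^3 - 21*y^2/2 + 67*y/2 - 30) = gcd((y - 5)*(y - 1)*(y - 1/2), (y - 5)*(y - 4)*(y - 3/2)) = y - 5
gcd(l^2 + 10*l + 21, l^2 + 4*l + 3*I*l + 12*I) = 1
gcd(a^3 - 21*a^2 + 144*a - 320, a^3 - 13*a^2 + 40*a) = a^2 - 13*a + 40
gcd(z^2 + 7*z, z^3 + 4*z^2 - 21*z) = z^2 + 7*z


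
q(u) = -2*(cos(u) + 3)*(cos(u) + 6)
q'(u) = 2*(cos(u) + 3)*sin(u) + 2*(cos(u) + 6)*sin(u)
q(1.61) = -35.30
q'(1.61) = 17.83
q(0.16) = -55.72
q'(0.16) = 3.50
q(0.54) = -52.91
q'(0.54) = 11.02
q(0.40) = -54.28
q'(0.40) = 8.44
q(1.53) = -36.74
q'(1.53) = 18.15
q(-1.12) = -44.22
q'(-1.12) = -17.77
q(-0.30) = -55.02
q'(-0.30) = -6.45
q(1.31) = -40.77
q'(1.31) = 18.39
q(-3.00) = -20.14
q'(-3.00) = -1.98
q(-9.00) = -21.26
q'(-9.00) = -5.92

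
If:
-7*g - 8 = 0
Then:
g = -8/7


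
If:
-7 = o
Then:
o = -7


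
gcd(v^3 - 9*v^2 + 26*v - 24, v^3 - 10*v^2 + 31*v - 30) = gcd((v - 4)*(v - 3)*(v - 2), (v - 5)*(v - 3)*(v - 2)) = v^2 - 5*v + 6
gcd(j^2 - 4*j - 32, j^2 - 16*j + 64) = j - 8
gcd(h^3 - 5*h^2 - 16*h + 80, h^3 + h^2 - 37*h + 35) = h - 5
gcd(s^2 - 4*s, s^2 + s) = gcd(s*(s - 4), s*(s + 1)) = s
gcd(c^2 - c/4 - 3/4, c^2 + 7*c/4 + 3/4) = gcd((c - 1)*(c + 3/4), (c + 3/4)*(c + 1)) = c + 3/4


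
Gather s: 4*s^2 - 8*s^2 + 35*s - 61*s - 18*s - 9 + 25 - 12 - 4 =-4*s^2 - 44*s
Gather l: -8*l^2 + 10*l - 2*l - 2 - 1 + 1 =-8*l^2 + 8*l - 2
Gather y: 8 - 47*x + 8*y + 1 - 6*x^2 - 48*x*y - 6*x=-6*x^2 - 53*x + y*(8 - 48*x) + 9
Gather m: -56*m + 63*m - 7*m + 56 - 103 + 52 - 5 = 0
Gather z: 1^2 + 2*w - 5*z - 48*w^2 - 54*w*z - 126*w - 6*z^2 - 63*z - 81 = -48*w^2 - 124*w - 6*z^2 + z*(-54*w - 68) - 80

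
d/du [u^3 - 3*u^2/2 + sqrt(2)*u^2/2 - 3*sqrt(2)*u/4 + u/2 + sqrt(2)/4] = 3*u^2 - 3*u + sqrt(2)*u - 3*sqrt(2)/4 + 1/2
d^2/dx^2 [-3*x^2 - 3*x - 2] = -6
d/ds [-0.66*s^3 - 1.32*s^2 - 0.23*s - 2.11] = -1.98*s^2 - 2.64*s - 0.23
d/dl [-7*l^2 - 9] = -14*l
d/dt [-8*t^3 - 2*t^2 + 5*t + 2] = -24*t^2 - 4*t + 5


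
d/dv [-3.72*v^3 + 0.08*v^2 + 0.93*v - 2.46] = -11.16*v^2 + 0.16*v + 0.93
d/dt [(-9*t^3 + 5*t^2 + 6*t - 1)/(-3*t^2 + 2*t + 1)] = (27*t^4 - 36*t^3 + t^2 + 4*t + 8)/(9*t^4 - 12*t^3 - 2*t^2 + 4*t + 1)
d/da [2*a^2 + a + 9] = 4*a + 1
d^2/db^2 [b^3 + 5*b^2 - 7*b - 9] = 6*b + 10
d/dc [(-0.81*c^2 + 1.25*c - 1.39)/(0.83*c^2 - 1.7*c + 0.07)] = (0.3395*c^2 + 2.194*c - 2.2755)/(0.6889*c^4 - 2.822*c^3 + 3.0062*c^2 - 0.238*c + 0.0049)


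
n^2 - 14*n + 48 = (n - 8)*(n - 6)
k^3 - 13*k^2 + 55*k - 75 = (k - 5)^2*(k - 3)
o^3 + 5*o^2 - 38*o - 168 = (o - 6)*(o + 4)*(o + 7)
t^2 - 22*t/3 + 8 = (t - 6)*(t - 4/3)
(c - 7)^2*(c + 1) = c^3 - 13*c^2 + 35*c + 49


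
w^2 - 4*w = w*(w - 4)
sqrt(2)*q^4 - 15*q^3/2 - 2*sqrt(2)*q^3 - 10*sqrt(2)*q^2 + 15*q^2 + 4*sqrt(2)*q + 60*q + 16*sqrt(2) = (q - 4)*(q + 2)*(q - 4*sqrt(2))*(sqrt(2)*q + 1/2)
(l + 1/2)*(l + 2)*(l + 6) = l^3 + 17*l^2/2 + 16*l + 6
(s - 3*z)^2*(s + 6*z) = s^3 - 27*s*z^2 + 54*z^3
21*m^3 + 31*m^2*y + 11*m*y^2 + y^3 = (m + y)*(3*m + y)*(7*m + y)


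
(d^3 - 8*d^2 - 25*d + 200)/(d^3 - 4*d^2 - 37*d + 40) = (d - 5)/(d - 1)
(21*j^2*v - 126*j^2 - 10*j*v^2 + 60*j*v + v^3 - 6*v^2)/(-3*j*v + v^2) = -7*j + 42*j/v + v - 6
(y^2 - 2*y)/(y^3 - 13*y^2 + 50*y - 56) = y/(y^2 - 11*y + 28)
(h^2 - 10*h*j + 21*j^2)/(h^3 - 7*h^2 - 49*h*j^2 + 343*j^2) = (h - 3*j)/(h^2 + 7*h*j - 7*h - 49*j)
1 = 1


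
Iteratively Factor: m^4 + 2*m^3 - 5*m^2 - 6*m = (m - 2)*(m^3 + 4*m^2 + 3*m) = (m - 2)*(m + 3)*(m^2 + m) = (m - 2)*(m + 1)*(m + 3)*(m)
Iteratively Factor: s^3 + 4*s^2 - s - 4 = (s + 1)*(s^2 + 3*s - 4) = (s - 1)*(s + 1)*(s + 4)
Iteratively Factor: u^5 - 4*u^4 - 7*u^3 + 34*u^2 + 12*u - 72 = (u + 2)*(u^4 - 6*u^3 + 5*u^2 + 24*u - 36) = (u - 2)*(u + 2)*(u^3 - 4*u^2 - 3*u + 18) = (u - 2)*(u + 2)^2*(u^2 - 6*u + 9) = (u - 3)*(u - 2)*(u + 2)^2*(u - 3)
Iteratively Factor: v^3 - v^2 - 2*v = (v - 2)*(v^2 + v) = (v - 2)*(v + 1)*(v)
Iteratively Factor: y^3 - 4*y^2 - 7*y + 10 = (y + 2)*(y^2 - 6*y + 5) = (y - 1)*(y + 2)*(y - 5)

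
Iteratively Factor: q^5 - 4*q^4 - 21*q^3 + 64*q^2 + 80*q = (q + 1)*(q^4 - 5*q^3 - 16*q^2 + 80*q) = (q - 4)*(q + 1)*(q^3 - q^2 - 20*q) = (q - 4)*(q + 1)*(q + 4)*(q^2 - 5*q) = q*(q - 4)*(q + 1)*(q + 4)*(q - 5)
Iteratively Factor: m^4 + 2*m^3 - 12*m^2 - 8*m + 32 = (m + 4)*(m^3 - 2*m^2 - 4*m + 8) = (m + 2)*(m + 4)*(m^2 - 4*m + 4) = (m - 2)*(m + 2)*(m + 4)*(m - 2)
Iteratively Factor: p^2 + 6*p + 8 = (p + 4)*(p + 2)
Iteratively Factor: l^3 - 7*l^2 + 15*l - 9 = (l - 3)*(l^2 - 4*l + 3) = (l - 3)*(l - 1)*(l - 3)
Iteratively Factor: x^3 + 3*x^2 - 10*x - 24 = (x - 3)*(x^2 + 6*x + 8) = (x - 3)*(x + 4)*(x + 2)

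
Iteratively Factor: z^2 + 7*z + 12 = (z + 4)*(z + 3)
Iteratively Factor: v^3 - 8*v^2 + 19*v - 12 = (v - 1)*(v^2 - 7*v + 12) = (v - 3)*(v - 1)*(v - 4)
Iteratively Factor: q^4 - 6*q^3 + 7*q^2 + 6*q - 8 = (q - 4)*(q^3 - 2*q^2 - q + 2) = (q - 4)*(q - 1)*(q^2 - q - 2) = (q - 4)*(q - 2)*(q - 1)*(q + 1)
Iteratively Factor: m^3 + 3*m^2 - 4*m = (m + 4)*(m^2 - m) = (m - 1)*(m + 4)*(m)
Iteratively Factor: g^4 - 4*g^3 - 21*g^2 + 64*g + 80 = (g + 1)*(g^3 - 5*g^2 - 16*g + 80) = (g + 1)*(g + 4)*(g^2 - 9*g + 20) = (g - 4)*(g + 1)*(g + 4)*(g - 5)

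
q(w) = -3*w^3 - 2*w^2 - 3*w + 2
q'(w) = -9*w^2 - 4*w - 3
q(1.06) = -7.00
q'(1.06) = -17.35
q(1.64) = -21.53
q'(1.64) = -33.77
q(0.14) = 1.53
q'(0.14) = -3.74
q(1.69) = -23.26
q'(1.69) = -35.46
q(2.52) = -66.27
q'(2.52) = -70.23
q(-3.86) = 156.32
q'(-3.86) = -121.66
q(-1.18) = 7.68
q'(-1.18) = -10.81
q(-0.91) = 5.33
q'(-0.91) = -6.81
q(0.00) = 2.00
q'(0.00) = -3.00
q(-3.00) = 74.00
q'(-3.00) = -72.00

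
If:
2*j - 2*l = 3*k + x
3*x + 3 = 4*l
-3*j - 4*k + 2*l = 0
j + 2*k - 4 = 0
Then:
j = 10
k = -3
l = 9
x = 11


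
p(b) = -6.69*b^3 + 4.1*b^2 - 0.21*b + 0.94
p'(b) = -20.07*b^2 + 8.2*b - 0.21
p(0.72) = 0.42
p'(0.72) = -4.71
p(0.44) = 1.07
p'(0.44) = -0.49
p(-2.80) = 180.53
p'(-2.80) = -180.52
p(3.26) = -187.95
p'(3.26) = -186.77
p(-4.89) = 882.27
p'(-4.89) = -520.22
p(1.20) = -4.97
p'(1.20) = -19.27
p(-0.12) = 1.04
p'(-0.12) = -1.48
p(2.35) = -63.73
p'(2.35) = -91.78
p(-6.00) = 1594.84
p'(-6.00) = -771.93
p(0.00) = 0.94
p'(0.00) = -0.21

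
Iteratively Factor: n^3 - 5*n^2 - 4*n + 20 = (n - 2)*(n^2 - 3*n - 10) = (n - 5)*(n - 2)*(n + 2)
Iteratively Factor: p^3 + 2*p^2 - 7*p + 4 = (p - 1)*(p^2 + 3*p - 4) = (p - 1)*(p + 4)*(p - 1)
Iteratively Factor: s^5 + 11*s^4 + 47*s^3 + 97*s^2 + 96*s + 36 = (s + 3)*(s^4 + 8*s^3 + 23*s^2 + 28*s + 12) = (s + 2)*(s + 3)*(s^3 + 6*s^2 + 11*s + 6) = (s + 2)^2*(s + 3)*(s^2 + 4*s + 3) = (s + 2)^2*(s + 3)^2*(s + 1)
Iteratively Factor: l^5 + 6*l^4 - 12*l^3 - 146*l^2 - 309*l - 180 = (l - 5)*(l^4 + 11*l^3 + 43*l^2 + 69*l + 36) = (l - 5)*(l + 1)*(l^3 + 10*l^2 + 33*l + 36) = (l - 5)*(l + 1)*(l + 3)*(l^2 + 7*l + 12) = (l - 5)*(l + 1)*(l + 3)^2*(l + 4)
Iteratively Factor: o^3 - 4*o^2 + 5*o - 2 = (o - 2)*(o^2 - 2*o + 1) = (o - 2)*(o - 1)*(o - 1)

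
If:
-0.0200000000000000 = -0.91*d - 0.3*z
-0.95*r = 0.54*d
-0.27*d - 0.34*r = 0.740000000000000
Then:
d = -9.64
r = 5.48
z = 29.32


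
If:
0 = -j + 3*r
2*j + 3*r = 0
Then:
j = 0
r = 0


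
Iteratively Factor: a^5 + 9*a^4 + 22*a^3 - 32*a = (a + 4)*(a^4 + 5*a^3 + 2*a^2 - 8*a) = a*(a + 4)*(a^3 + 5*a^2 + 2*a - 8) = a*(a + 2)*(a + 4)*(a^2 + 3*a - 4) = a*(a + 2)*(a + 4)^2*(a - 1)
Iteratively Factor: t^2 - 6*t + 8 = (t - 4)*(t - 2)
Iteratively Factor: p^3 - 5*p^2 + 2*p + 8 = (p + 1)*(p^2 - 6*p + 8) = (p - 4)*(p + 1)*(p - 2)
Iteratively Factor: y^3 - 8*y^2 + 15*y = (y)*(y^2 - 8*y + 15) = y*(y - 5)*(y - 3)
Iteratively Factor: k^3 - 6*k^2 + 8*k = (k - 2)*(k^2 - 4*k) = (k - 4)*(k - 2)*(k)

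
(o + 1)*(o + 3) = o^2 + 4*o + 3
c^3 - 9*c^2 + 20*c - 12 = (c - 6)*(c - 2)*(c - 1)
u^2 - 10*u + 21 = (u - 7)*(u - 3)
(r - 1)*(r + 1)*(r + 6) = r^3 + 6*r^2 - r - 6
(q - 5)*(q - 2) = q^2 - 7*q + 10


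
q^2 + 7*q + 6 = (q + 1)*(q + 6)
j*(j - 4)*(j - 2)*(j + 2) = j^4 - 4*j^3 - 4*j^2 + 16*j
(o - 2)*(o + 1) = o^2 - o - 2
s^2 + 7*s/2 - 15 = (s - 5/2)*(s + 6)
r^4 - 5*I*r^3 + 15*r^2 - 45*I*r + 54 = (r - 6*I)*(r - 3*I)*(r + I)*(r + 3*I)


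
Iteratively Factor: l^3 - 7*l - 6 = (l + 1)*(l^2 - l - 6) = (l - 3)*(l + 1)*(l + 2)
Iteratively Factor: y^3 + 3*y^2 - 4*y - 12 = (y - 2)*(y^2 + 5*y + 6) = (y - 2)*(y + 3)*(y + 2)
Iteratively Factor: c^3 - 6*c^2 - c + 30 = (c + 2)*(c^2 - 8*c + 15) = (c - 3)*(c + 2)*(c - 5)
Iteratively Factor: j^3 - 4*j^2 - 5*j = (j)*(j^2 - 4*j - 5) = j*(j + 1)*(j - 5)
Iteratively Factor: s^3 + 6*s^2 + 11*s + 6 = (s + 2)*(s^2 + 4*s + 3) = (s + 2)*(s + 3)*(s + 1)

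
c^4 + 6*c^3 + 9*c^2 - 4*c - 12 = (c - 1)*(c + 2)^2*(c + 3)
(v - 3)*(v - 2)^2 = v^3 - 7*v^2 + 16*v - 12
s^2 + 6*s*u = s*(s + 6*u)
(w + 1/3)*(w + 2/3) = w^2 + w + 2/9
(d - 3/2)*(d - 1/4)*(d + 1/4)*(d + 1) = d^4 - d^3/2 - 25*d^2/16 + d/32 + 3/32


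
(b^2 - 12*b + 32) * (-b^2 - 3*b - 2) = -b^4 + 9*b^3 + 2*b^2 - 72*b - 64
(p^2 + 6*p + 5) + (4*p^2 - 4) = 5*p^2 + 6*p + 1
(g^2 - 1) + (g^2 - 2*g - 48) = 2*g^2 - 2*g - 49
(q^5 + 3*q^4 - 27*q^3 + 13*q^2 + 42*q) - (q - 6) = q^5 + 3*q^4 - 27*q^3 + 13*q^2 + 41*q + 6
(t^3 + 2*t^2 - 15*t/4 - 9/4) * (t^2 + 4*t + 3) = t^5 + 6*t^4 + 29*t^3/4 - 45*t^2/4 - 81*t/4 - 27/4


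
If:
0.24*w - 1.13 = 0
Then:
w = 4.71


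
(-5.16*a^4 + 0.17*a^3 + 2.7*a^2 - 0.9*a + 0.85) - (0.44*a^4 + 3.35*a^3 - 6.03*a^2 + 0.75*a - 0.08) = -5.6*a^4 - 3.18*a^3 + 8.73*a^2 - 1.65*a + 0.93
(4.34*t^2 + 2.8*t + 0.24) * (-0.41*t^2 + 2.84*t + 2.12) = -1.7794*t^4 + 11.1776*t^3 + 17.0544*t^2 + 6.6176*t + 0.5088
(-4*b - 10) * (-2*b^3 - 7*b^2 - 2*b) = 8*b^4 + 48*b^3 + 78*b^2 + 20*b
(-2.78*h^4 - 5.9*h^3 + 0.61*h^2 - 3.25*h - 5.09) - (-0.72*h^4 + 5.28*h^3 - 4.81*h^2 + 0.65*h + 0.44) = -2.06*h^4 - 11.18*h^3 + 5.42*h^2 - 3.9*h - 5.53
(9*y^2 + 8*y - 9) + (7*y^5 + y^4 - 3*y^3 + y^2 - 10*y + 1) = 7*y^5 + y^4 - 3*y^3 + 10*y^2 - 2*y - 8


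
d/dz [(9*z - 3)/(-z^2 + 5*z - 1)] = 3*(3*z^2 - 2*z + 2)/(z^4 - 10*z^3 + 27*z^2 - 10*z + 1)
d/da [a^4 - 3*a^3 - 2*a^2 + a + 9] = 4*a^3 - 9*a^2 - 4*a + 1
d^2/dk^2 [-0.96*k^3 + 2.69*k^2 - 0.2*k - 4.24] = 5.38 - 5.76*k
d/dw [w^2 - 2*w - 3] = 2*w - 2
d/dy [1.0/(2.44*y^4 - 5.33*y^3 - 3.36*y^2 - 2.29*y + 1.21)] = (-9.76*y^3 + 15.99*y^2 + 6.72*y + 2.29)/(-2.44*y^4 + 5.33*y^3 + 3.36*y^2 + 2.29*y - 1.21)^2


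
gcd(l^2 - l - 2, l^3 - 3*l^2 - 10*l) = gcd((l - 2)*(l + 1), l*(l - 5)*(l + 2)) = 1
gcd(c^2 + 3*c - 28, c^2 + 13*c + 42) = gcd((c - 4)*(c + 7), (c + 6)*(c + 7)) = c + 7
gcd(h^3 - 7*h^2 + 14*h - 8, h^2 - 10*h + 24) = h - 4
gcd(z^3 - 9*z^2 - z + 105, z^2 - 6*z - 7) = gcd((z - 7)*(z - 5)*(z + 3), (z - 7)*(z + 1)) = z - 7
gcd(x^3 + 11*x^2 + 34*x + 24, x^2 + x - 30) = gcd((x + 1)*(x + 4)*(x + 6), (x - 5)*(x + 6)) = x + 6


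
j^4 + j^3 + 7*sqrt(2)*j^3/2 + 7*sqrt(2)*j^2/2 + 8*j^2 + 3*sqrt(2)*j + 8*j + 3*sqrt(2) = (j + 1)*(j + sqrt(2))^2*(j + 3*sqrt(2)/2)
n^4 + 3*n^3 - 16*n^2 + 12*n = n*(n - 2)*(n - 1)*(n + 6)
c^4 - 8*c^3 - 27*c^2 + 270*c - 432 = (c - 8)*(c - 3)^2*(c + 6)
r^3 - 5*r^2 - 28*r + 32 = (r - 8)*(r - 1)*(r + 4)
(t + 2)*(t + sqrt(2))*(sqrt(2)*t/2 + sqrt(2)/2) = sqrt(2)*t^3/2 + t^2 + 3*sqrt(2)*t^2/2 + sqrt(2)*t + 3*t + 2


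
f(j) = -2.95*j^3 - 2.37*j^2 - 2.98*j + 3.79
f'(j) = -8.85*j^2 - 4.74*j - 2.98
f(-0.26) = 4.46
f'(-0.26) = -2.35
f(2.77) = -85.35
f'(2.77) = -84.01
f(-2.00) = 23.87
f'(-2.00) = -28.90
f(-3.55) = 116.48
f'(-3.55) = -97.69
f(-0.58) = 5.30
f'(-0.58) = -3.21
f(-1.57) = 14.04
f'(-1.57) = -17.35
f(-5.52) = 444.20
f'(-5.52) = -246.48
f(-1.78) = 18.22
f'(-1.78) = -22.58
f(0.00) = 3.79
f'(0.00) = -2.98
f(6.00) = -736.61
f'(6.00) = -350.02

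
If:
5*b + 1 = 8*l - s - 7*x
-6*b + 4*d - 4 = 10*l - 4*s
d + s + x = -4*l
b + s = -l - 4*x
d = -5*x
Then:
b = -59/143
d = -20/143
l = -9/143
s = 4/11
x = 4/143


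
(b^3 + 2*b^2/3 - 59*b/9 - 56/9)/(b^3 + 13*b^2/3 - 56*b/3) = (3*b^2 + 10*b + 7)/(3*b*(b + 7))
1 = 1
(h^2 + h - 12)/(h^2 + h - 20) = (h^2 + h - 12)/(h^2 + h - 20)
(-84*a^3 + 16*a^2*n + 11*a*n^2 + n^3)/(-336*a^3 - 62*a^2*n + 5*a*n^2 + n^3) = (2*a - n)/(8*a - n)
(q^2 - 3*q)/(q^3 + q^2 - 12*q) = 1/(q + 4)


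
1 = 1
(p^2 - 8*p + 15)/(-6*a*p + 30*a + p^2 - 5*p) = (p - 3)/(-6*a + p)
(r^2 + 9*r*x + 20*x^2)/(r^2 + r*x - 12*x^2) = (-r - 5*x)/(-r + 3*x)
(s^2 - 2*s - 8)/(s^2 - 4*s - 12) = (s - 4)/(s - 6)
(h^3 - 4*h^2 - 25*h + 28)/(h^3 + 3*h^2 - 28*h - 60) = (h^3 - 4*h^2 - 25*h + 28)/(h^3 + 3*h^2 - 28*h - 60)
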